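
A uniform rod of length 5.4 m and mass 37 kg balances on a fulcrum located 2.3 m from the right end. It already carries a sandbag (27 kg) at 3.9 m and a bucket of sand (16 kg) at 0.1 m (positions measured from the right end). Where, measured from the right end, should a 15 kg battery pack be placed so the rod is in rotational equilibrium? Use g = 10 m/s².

Take moments about the fulcrum (at 2.3 m from the right end).
Beam weight: 37 × 10 = 370 N down at 2.7 m → arm 0.4 m, τ = 370 × 0.4 = 148 N·m counterclockwise.
Sandbag: 27 × 10 = 270 N down at 3.9 m → arm 1.6 m, τ = 270 × 1.6 = 432 N·m counterclockwise.
Bucket of sand: 16 × 10 = 160 N down at 0.1 m → arm 2.2 m, τ = 160 × 2.2 = 352 N·m clockwise.
Net moment of existing loads = 228 N·m counterclockwise.
The battery pack weighs 15 × 10 = 150 N and must supply an equal clockwise moment, so its lever arm about the fulcrum is 228 / 150 = 1.52 m.
That puts it at 2.3 − 1.52 = 0.78 m from the right end.

x ≈ 0.78 m from the right end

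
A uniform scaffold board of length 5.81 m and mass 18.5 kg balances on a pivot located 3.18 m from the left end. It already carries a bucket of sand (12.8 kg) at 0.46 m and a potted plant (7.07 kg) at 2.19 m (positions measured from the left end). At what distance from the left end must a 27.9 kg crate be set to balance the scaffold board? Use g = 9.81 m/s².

x ≈ 4.86 m from the left end

Take moments about the pivot (at 3.18 m from the left end).
Beam weight: 18.5 × 9.81 = 181.5 N down at 2.905 m → arm 0.275 m, τ = 181.5 × 0.275 = 49.91 N·m counterclockwise.
Bucket of sand: 12.8 × 9.81 = 125.6 N down at 0.46 m → arm 2.72 m, τ = 125.6 × 2.72 = 341.6 N·m counterclockwise.
Potted plant: 7.07 × 9.81 = 69.36 N down at 2.19 m → arm 0.99 m, τ = 69.36 × 0.99 = 68.67 N·m counterclockwise.
Net moment of existing loads = 460.2 N·m counterclockwise.
The crate weighs 27.9 × 9.81 = 273.7 N and must supply an equal clockwise moment, so its lever arm about the pivot is 460.2 / 273.7 = 1.68 m.
That puts it at 3.18 + 1.68 = 4.86 m from the left end.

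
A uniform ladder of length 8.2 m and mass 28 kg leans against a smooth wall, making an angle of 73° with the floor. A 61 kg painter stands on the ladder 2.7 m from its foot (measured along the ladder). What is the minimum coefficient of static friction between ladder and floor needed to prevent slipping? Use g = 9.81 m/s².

Choose the foot of the ladder as the axis so the floor normal and friction both act there and drop out.
Ladder weight 28×9.81 = 274.7 N acts at 4.1 m along the ladder; its horizontal arm is 4.1·cos73° = 1.199 m → τ = 329.4 N·m clockwise.
Painter: 61×9.81 = 598.4 N at 2.7 m → arm 0.7894 m → τ = 472.4 N·m clockwise.
Wall normal N acts horizontally at the top; its moment arm is the height L sinθ = 8.2·sin73° = 7.842 m, counterclockwise.
Balancing moments: N × 7.842 = 801.8, giving N = 102.2 N.
ΣFx = 0 ⇒ f = N_wall = 102.2 N. ΣFy = 0 ⇒ N_floor = 873.1 N.
μ_min = f / N_floor = 102.2 / 873.1 = 0.117.

μ_min ≈ 0.117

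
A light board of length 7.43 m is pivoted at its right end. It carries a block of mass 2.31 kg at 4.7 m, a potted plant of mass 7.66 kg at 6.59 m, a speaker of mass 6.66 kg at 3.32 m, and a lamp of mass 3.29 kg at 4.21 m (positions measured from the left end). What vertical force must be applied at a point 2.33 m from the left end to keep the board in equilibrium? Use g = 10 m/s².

Sum moments about the right end (the unknown pivot reaction has zero arm there).
Block: 2.31 × 10 = 23.1 N down at 4.7 m → arm 2.73 m, τ = 23.1 × 2.73 = 63.06 N·m counterclockwise.
Potted plant: 7.66 × 10 = 76.6 N down at 6.59 m → arm 0.84 m, τ = 76.6 × 0.84 = 64.34 N·m counterclockwise.
Speaker: 6.66 × 10 = 66.6 N down at 3.32 m → arm 4.11 m, τ = 66.6 × 4.11 = 273.7 N·m counterclockwise.
Lamp: 3.29 × 10 = 32.9 N down at 4.21 m → arm 3.22 m, τ = 32.9 × 3.22 = 105.9 N·m counterclockwise.
Net moment of the loads = 507 N·m counterclockwise.
The upward force F acts at a point 2.33 m from the left end, arm 5.1 m, giving F × 5.1 clockwise.
Setting net torque to zero: F × 5.1 = 507 → F = 507 / 5.1 = 99.4 N.

F ≈ 99.4 N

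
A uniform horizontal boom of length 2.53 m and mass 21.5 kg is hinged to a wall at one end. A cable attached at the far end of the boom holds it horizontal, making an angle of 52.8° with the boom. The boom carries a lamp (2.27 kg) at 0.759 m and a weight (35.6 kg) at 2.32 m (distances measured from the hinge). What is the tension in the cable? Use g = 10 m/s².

About the hinge:
Beam weight: 21.5 × 10 = 215 N down at 1.265 m → arm 1.265 m, τ = 215 × 1.265 = 272 N·m clockwise.
Lamp: 2.27 × 10 = 22.7 N down at 0.759 m → arm 0.759 m, τ = 22.7 × 0.759 = 17.23 N·m clockwise.
Weight: 35.6 × 10 = 356 N down at 2.32 m → arm 2.32 m, τ = 356 × 2.32 = 825.9 N·m clockwise.
Total clockwise load moment = 1115 N·m.
The cable tension T acts at 2.53 m; only its component perpendicular to the boom, T sinθ, produces torque. sin 52.8° = 0.7965.
For rotational equilibrium, T × 2.53 × 0.7965 = 1115, so T = 1115 / 2.015 = 553 N.

T ≈ 553 N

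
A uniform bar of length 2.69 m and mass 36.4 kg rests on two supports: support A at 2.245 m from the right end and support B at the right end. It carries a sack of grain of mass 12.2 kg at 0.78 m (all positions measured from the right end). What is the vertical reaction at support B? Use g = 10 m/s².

Sum moments about support A (its reaction then has zero moment arm).
Beam weight: 36.4 × 10 = 364 N down at 1.345 m → arm 0.9 m, τ = 364 × 0.9 = 327.6 N·m clockwise.
Sack of grain: 12.2 × 10 = 122 N down at 0.78 m → arm 1.465 m, τ = 122 × 1.465 = 178.7 N·m clockwise.
Net load moment about support A = 506.3 N·m clockwise.
Reaction R at support B is upward at 0 m, arm 2.245 m → moment R × 2.245 counterclockwise.
Balancing moments: R × 2.245 = 506.3, giving R = 226 N.

R_B ≈ 226 N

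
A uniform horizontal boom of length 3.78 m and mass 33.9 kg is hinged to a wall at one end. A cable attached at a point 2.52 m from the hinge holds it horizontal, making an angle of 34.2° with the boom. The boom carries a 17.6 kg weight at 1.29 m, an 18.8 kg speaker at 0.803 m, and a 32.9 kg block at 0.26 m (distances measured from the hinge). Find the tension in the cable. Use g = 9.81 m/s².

Take moments about the hinge.
Beam weight: 33.9 × 9.81 = 332.6 N down at 1.89 m → arm 1.89 m, τ = 332.6 × 1.89 = 628.6 N·m clockwise.
Weight: 17.6 × 9.81 = 172.7 N down at 1.29 m → arm 1.29 m, τ = 172.7 × 1.29 = 222.8 N·m clockwise.
Speaker: 18.8 × 9.81 = 184.4 N down at 0.803 m → arm 0.803 m, τ = 184.4 × 0.803 = 148.1 N·m clockwise.
Block: 32.9 × 9.81 = 322.7 N down at 0.26 m → arm 0.26 m, τ = 322.7 × 0.26 = 83.9 N·m clockwise.
Total clockwise load moment = 1083 N·m.
The cable tension T acts at 2.52 m; only its component perpendicular to the boom, T sinθ, produces torque. sin 34.2° = 0.5621.
For rotational equilibrium, T × 2.52 × 0.5621 = 1083, so T = 1083 / 1.416 = 765 N.

T ≈ 765 N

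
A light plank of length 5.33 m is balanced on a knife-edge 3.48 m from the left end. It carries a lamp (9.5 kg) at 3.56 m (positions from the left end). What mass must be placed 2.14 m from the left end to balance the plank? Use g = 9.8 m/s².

Taking torques about the knife-edge (at 3.48 m from the left end):
Lamp: 9.5 × 9.8 = 93.1 N down at 3.56 m → arm 0.08 m, τ = 93.1 × 0.08 = 7.448 N·m clockwise.
Net moment of known loads = 7.448 N·m clockwise.
An unknown mass m at 2.14 m has arm 1.34 m; its moment is m·g·1.34 counterclockwise.
Setting net torque to zero: m × 9.8 × 1.34 = 7.448 → m = 7.448 / (9.8 × 1.34) = 0.567 kg.

m ≈ 0.567 kg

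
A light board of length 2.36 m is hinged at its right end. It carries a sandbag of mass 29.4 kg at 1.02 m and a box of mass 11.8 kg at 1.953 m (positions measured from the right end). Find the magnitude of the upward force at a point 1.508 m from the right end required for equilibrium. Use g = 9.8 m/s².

F ≈ 345 N

Take moments about the right end.
Sandbag: 29.4 × 9.8 = 288.1 N down at 1.02 m → arm 1.02 m, τ = 288.1 × 1.02 = 293.9 N·m counterclockwise.
Box: 11.8 × 9.8 = 115.6 N down at 1.953 m → arm 1.953 m, τ = 115.6 × 1.953 = 225.8 N·m counterclockwise.
Net moment of the loads = 519.7 N·m counterclockwise.
The upward force F acts at a point 1.508 m from the right end, arm 1.508 m, giving F × 1.508 clockwise.
Στ = 0 ⇒ F × 1.508 = 519.7 ⇒ F = 519.7 / 1.508 = 345 N.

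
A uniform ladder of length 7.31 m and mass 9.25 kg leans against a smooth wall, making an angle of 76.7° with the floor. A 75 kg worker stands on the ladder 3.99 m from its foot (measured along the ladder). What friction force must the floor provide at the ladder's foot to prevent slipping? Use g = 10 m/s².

f ≈ 108 N

Taking torques about the foot of the ladder:
Ladder weight 9.25×10 = 92.5 N acts at 3.655 m along the ladder; its horizontal arm is 3.655·cos76.7° = 0.8408 m → τ = 77.77 N·m clockwise.
Worker: 75×10 = 750 N at 3.99 m → arm 0.9179 m → τ = 688.4 N·m clockwise.
Wall normal N acts horizontally at the top; its moment arm is the height L sinθ = 7.31·sin76.7° = 7.114 m, counterclockwise.
For rotational equilibrium, N × 7.114 = 766.2, so N = 108 N.
ΣFx = 0: friction at the foot balances the wall's push, so f = N_wall = 108 N.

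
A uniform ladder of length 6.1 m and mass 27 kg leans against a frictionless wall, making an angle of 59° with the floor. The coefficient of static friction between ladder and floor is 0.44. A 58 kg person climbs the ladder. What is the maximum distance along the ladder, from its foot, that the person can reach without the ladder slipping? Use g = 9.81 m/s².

About the foot of the ladder:
Ladder weight 27×9.81 = 264.9 N acts at 3.05 m along the ladder; its horizontal arm is 3.05·cos59° = 1.571 m → τ = 416.2 N·m clockwise.
Person weight 58×9.81 = 569 N at distance d → arm d·cos59° → τ = 569·d·0.515 clockwise.
Wall normal N at the top has arm L sinθ = 5.229 m counterclockwise, so Στ = 0 gives N·5.229 = 416.2 + 293·d.
ΣFy = 0 ⇒ N_floor = 833.9 N, so the maximum friction is μ_s·N_floor = 0.44×833.9 = 366.9 N. ΣFx = 0 ⇒ N_wall = f, so at the slipping point N = 366.9 N.
Substituting: 366.9×5.229 = 416.2 + 293·d ⇒ d = (1919 − 416.2) / 293 = 5.13 m.

d ≈ 5.13 m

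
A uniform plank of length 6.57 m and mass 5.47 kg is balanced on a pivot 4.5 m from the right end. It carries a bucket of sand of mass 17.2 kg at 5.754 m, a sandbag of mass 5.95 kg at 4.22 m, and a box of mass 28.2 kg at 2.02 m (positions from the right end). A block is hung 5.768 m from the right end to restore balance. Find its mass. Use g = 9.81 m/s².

About the pivot (at 4.5 m from the right end):
Beam weight: 5.47 × 9.81 = 53.66 N down at 3.285 m → arm 1.215 m, τ = 53.66 × 1.215 = 65.2 N·m clockwise.
Bucket of sand: 17.2 × 9.81 = 168.7 N down at 5.754 m → arm 1.254 m, τ = 168.7 × 1.254 = 211.5 N·m counterclockwise.
Sandbag: 5.95 × 9.81 = 58.37 N down at 4.22 m → arm 0.28 m, τ = 58.37 × 0.28 = 16.34 N·m clockwise.
Box: 28.2 × 9.81 = 276.6 N down at 2.02 m → arm 2.48 m, τ = 276.6 × 2.48 = 686 N·m clockwise.
Net moment of known loads = 556 N·m clockwise.
An unknown mass m at 5.768 m has arm 1.268 m; its moment is m·g·1.268 counterclockwise.
Setting net torque to zero: m × 9.81 × 1.268 = 556 → m = 556 / (9.81 × 1.268) = 44.7 kg.

m ≈ 44.7 kg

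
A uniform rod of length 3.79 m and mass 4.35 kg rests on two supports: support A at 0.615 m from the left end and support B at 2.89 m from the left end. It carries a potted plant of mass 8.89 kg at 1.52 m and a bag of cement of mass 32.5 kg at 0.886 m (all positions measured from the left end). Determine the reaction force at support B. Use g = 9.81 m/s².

R_B ≈ 96.7 N

Take moments about support A.
Beam weight: 4.35 × 9.81 = 42.67 N down at 1.895 m → arm 1.28 m, τ = 42.67 × 1.28 = 54.62 N·m clockwise.
Potted plant: 8.89 × 9.81 = 87.21 N down at 1.52 m → arm 0.905 m, τ = 87.21 × 0.905 = 78.93 N·m clockwise.
Bag of cement: 32.5 × 9.81 = 318.8 N down at 0.886 m → arm 0.271 m, τ = 318.8 × 0.271 = 86.39 N·m clockwise.
Net load moment about support A = 219.9 N·m clockwise.
Reaction R at support B is upward at 2.89 m, arm 2.275 m → moment R × 2.275 counterclockwise.
Balancing moments: R × 2.275 = 219.9, giving R = 96.7 N.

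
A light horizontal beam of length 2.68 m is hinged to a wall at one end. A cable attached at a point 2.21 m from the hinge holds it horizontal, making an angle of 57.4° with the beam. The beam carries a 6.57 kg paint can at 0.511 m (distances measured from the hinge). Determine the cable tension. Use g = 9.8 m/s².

T ≈ 17.7 N

Taking torques about the hinge:
Paint can: 6.57 × 9.8 = 64.39 N down at 0.511 m → arm 0.511 m, τ = 64.39 × 0.511 = 32.9 N·m clockwise.
Total clockwise load moment = 32.9 N·m.
The cable tension T acts at 2.21 m; only its component perpendicular to the beam, T sinθ, produces torque. sin 57.4° = 0.8425.
For rotational equilibrium, T × 2.21 × 0.8425 = 32.9, so T = 32.9 / 1.862 = 17.7 N.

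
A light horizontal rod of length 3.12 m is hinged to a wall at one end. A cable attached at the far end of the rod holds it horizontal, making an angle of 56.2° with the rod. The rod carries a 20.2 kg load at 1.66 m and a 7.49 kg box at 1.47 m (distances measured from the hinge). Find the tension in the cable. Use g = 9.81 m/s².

T ≈ 169 N

Sum moments about the hinge (the unknown hinge reaction has zero arm there).
Load: 20.2 × 9.81 = 198.2 N down at 1.66 m → arm 1.66 m, τ = 198.2 × 1.66 = 329 N·m clockwise.
Box: 7.49 × 9.81 = 73.48 N down at 1.47 m → arm 1.47 m, τ = 73.48 × 1.47 = 108 N·m clockwise.
Total clockwise load moment = 437 N·m.
The cable tension T acts at 3.12 m; only its component perpendicular to the rod, T sinθ, produces torque. sin 56.2° = 0.831.
For rotational equilibrium, T × 3.12 × 0.831 = 437, so T = 437 / 2.593 = 169 N.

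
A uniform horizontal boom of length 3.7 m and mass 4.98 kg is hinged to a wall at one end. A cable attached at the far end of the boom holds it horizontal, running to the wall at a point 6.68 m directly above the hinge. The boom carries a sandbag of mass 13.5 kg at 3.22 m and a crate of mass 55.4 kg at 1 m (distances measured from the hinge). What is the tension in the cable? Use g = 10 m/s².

T ≈ 334 N

Taking torques about the hinge:
Beam weight: 4.98 × 10 = 49.8 N down at 1.85 m → arm 1.85 m, τ = 49.8 × 1.85 = 92.13 N·m clockwise.
Sandbag: 13.5 × 10 = 135 N down at 3.22 m → arm 3.22 m, τ = 135 × 3.22 = 434.7 N·m clockwise.
Crate: 55.4 × 10 = 554 N down at 1 m → arm 1 m, τ = 554 × 1 = 554 N·m clockwise.
Total clockwise load moment = 1081 N·m.
The cable tension T acts at 3.7 m; only its component perpendicular to the boom, T sinθ, produces torque. sinθ = h/√(h²+d²) = 6.68/√(6.68²+3.7²) = 0.8748.
Setting net torque to zero: T × 3.7 × 0.8748 = 1081 → T = 1081 / 3.237 = 334 N.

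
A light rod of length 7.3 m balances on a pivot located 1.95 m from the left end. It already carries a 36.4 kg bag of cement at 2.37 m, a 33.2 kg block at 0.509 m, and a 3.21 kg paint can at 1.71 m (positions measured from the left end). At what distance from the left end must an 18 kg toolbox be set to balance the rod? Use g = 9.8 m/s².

About the pivot (at 1.95 m from the left end):
Bag of cement: 36.4 × 9.8 = 356.7 N down at 2.37 m → arm 0.42 m, τ = 356.7 × 0.42 = 149.8 N·m clockwise.
Block: 33.2 × 9.8 = 325.4 N down at 0.509 m → arm 1.441 m, τ = 325.4 × 1.441 = 468.9 N·m counterclockwise.
Paint can: 3.21 × 9.8 = 31.46 N down at 1.71 m → arm 0.24 m, τ = 31.46 × 0.24 = 7.55 N·m counterclockwise.
Net moment of existing loads = 326.6 N·m counterclockwise.
The toolbox weighs 18 × 9.8 = 176.4 N and must supply an equal clockwise moment, so its lever arm about the pivot is 326.6 / 176.4 = 1.85 m.
That puts it at 1.95 + 1.85 = 3.8 m from the left end.

x ≈ 3.8 m from the left end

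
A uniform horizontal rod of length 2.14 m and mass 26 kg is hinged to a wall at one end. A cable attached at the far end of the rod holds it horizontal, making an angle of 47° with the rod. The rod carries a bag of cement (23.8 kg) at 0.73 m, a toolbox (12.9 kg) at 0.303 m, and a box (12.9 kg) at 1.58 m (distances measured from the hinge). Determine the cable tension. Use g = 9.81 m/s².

T ≈ 436 N

Choose the hinge as the axis so the unknown hinge reaction has zero arm there.
Beam weight: 26 × 9.81 = 255.1 N down at 1.07 m → arm 1.07 m, τ = 255.1 × 1.07 = 273 N·m clockwise.
Bag of cement: 23.8 × 9.81 = 233.5 N down at 0.73 m → arm 0.73 m, τ = 233.5 × 0.73 = 170.5 N·m clockwise.
Toolbox: 12.9 × 9.81 = 126.5 N down at 0.303 m → arm 0.303 m, τ = 126.5 × 0.303 = 38.33 N·m clockwise.
Box: 12.9 × 9.81 = 126.5 N down at 1.58 m → arm 1.58 m, τ = 126.5 × 1.58 = 199.9 N·m clockwise.
Total clockwise load moment = 681.7 N·m.
The cable tension T acts at 2.14 m; only its component perpendicular to the rod, T sinθ, produces torque. sin 47° = 0.7314.
Setting net torque to zero: T × 2.14 × 0.7314 = 681.7 → T = 681.7 / 1.565 = 436 N.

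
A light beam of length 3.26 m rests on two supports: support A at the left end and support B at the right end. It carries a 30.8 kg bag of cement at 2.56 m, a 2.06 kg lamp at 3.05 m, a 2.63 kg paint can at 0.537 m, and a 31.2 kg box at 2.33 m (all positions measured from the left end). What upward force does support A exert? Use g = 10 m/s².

Sum moments about support B (its reaction then has zero moment arm).
Bag of cement: 30.8 × 10 = 308 N down at 2.56 m → arm 0.7 m, τ = 308 × 0.7 = 215.6 N·m counterclockwise.
Lamp: 2.06 × 10 = 20.6 N down at 3.05 m → arm 0.21 m, τ = 20.6 × 0.21 = 4.326 N·m counterclockwise.
Paint can: 2.63 × 10 = 26.3 N down at 0.537 m → arm 2.723 m, τ = 26.3 × 2.723 = 71.61 N·m counterclockwise.
Box: 31.2 × 10 = 312 N down at 2.33 m → arm 0.93 m, τ = 312 × 0.93 = 290.2 N·m counterclockwise.
Net load moment about support B = 581.7 N·m counterclockwise.
Reaction R at support A is upward at 0 m, arm 3.26 m → moment R × 3.26 clockwise.
Στ = 0 ⇒ R × 3.26 = 581.7 ⇒ R = 178 N.

R_A ≈ 178 N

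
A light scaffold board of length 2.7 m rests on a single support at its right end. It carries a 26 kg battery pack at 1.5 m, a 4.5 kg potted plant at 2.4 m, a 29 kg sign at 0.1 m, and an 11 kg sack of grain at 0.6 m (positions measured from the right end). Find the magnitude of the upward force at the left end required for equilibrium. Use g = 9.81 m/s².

F ≈ 215 N

About the right end:
Battery pack: 26 × 9.81 = 255.1 N down at 1.5 m → arm 1.5 m, τ = 255.1 × 1.5 = 382.6 N·m counterclockwise.
Potted plant: 4.5 × 9.81 = 44.15 N down at 2.4 m → arm 2.4 m, τ = 44.15 × 2.4 = 106 N·m counterclockwise.
Sign: 29 × 9.81 = 284.5 N down at 0.1 m → arm 0.1 m, τ = 284.5 × 0.1 = 28.45 N·m counterclockwise.
Sack of grain: 11 × 9.81 = 107.9 N down at 0.6 m → arm 0.6 m, τ = 107.9 × 0.6 = 64.74 N·m counterclockwise.
Net moment of the loads = 581.8 N·m counterclockwise.
The upward force F acts at the left end, arm 2.7 m, giving F × 2.7 clockwise.
Balancing moments: F × 2.7 = 581.8, giving F = 581.8 / 2.7 = 215 N.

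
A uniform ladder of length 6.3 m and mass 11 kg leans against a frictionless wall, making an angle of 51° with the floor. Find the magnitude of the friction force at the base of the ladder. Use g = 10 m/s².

Choose the foot of the ladder as the axis so the floor normal and friction both act there and drop out.
Ladder weight 11×10 = 110 N acts at 3.15 m along the ladder; its horizontal arm is 3.15·cos51° = 1.982 m → τ = 218 N·m clockwise.
Wall normal N acts horizontally at the top; its moment arm is the height L sinθ = 6.3·sin51° = 4.896 m, counterclockwise.
For rotational equilibrium, N × 4.896 = 218, so N = 44.5 N.
ΣFx = 0: friction at the foot balances the wall's push, so f = N_wall = 44.5 N.

f ≈ 44.5 N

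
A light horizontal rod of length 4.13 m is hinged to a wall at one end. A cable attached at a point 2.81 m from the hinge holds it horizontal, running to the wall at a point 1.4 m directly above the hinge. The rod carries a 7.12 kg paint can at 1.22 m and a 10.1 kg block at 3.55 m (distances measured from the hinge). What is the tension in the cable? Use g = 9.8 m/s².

About the hinge:
Paint can: 7.12 × 9.8 = 69.78 N down at 1.22 m → arm 1.22 m, τ = 69.78 × 1.22 = 85.13 N·m clockwise.
Block: 10.1 × 9.8 = 98.98 N down at 3.55 m → arm 3.55 m, τ = 98.98 × 3.55 = 351.4 N·m clockwise.
Total clockwise load moment = 436.5 N·m.
The cable tension T acts at 2.81 m; only its component perpendicular to the rod, T sinθ, produces torque. sinθ = h/√(h²+d²) = 1.4/√(1.4²+2.81²) = 0.4459.
Στ = 0 ⇒ T × 2.81 × 0.4459 = 436.5 ⇒ T = 436.5 / 1.253 = 348 N.

T ≈ 348 N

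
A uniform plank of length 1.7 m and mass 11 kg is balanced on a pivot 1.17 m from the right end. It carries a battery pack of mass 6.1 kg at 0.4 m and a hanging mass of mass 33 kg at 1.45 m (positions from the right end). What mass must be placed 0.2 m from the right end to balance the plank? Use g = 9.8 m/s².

m ≈ 1.05 kg

Taking torques about the pivot (at 1.17 m from the right end):
Beam weight: 11 × 9.8 = 107.8 N down at 0.85 m → arm 0.32 m, τ = 107.8 × 0.32 = 34.5 N·m clockwise.
Battery pack: 6.1 × 9.8 = 59.78 N down at 0.4 m → arm 0.77 m, τ = 59.78 × 0.77 = 46.03 N·m clockwise.
Hanging mass: 33 × 9.8 = 323.4 N down at 1.45 m → arm 0.28 m, τ = 323.4 × 0.28 = 90.55 N·m counterclockwise.
Net moment of known loads = 10.02 N·m counterclockwise.
An unknown mass m at 0.2 m has arm 0.97 m; its moment is m·g·0.97 clockwise.
Setting net torque to zero: m × 9.8 × 0.97 = 10.02 → m = 10.02 / (9.8 × 0.97) = 1.05 kg.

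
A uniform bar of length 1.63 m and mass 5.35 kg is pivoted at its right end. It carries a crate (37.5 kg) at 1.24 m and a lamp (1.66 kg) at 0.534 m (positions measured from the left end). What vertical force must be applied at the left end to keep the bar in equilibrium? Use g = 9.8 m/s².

Choose the right end as the axis so the unknown pivot reaction has zero arm there.
Beam weight: 5.35 × 9.8 = 52.43 N down at 0.815 m → arm 0.815 m, τ = 52.43 × 0.815 = 42.73 N·m counterclockwise.
Crate: 37.5 × 9.8 = 367.5 N down at 1.24 m → arm 0.39 m, τ = 367.5 × 0.39 = 143.3 N·m counterclockwise.
Lamp: 1.66 × 9.8 = 16.27 N down at 0.534 m → arm 1.096 m, τ = 16.27 × 1.096 = 17.83 N·m counterclockwise.
Net moment of the loads = 203.9 N·m counterclockwise.
The upward force F acts at the left end, arm 1.63 m, giving F × 1.63 clockwise.
Balancing moments: F × 1.63 = 203.9, giving F = 203.9 / 1.63 = 125 N.

F ≈ 125 N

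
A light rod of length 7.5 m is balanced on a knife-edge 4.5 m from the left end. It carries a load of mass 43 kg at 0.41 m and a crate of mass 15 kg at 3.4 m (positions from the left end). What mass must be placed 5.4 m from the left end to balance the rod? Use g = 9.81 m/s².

m ≈ 214 kg

Sum moments about the knife-edge (at 4.5 m from the left end) (the support reaction has zero arm there).
Load: 43 × 9.81 = 421.8 N down at 0.41 m → arm 4.09 m, τ = 421.8 × 4.09 = 1725 N·m counterclockwise.
Crate: 15 × 9.81 = 147.2 N down at 3.4 m → arm 1.1 m, τ = 147.2 × 1.1 = 161.9 N·m counterclockwise.
Net moment of known loads = 1887 N·m counterclockwise.
An unknown mass m at 5.4 m has arm 0.9 m; its moment is m·g·0.9 clockwise.
For rotational equilibrium, m × 9.81 × 0.9 = 1887, so m = 1887 / (9.81 × 0.9) = 214 kg.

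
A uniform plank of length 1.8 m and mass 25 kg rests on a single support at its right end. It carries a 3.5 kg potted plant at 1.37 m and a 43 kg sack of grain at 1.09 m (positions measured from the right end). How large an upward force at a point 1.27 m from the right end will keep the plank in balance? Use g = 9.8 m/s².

Taking torques about the right end:
Beam weight: 25 × 9.8 = 245 N down at 0.9 m → arm 0.9 m, τ = 245 × 0.9 = 220.5 N·m counterclockwise.
Potted plant: 3.5 × 9.8 = 34.3 N down at 1.37 m → arm 1.37 m, τ = 34.3 × 1.37 = 46.99 N·m counterclockwise.
Sack of grain: 43 × 9.8 = 421.4 N down at 1.09 m → arm 1.09 m, τ = 421.4 × 1.09 = 459.3 N·m counterclockwise.
Net moment of the loads = 726.8 N·m counterclockwise.
The upward force F acts at a point 1.27 m from the right end, arm 1.27 m, giving F × 1.27 clockwise.
For rotational equilibrium, F × 1.27 = 726.8, so F = 726.8 / 1.27 = 572 N.

F ≈ 572 N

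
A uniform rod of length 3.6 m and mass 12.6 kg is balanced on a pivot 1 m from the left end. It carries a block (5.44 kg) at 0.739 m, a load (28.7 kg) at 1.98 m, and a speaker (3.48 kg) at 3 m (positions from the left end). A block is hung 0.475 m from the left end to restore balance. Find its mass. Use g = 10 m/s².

m ≈ 83.3 kg

Sum moments about the pivot (at 1 m from the left end) (the support reaction has zero arm there).
Beam weight: 12.6 × 10 = 126 N down at 1.8 m → arm 0.8 m, τ = 126 × 0.8 = 100.8 N·m clockwise.
Block: 5.44 × 10 = 54.4 N down at 0.739 m → arm 0.261 m, τ = 54.4 × 0.261 = 14.2 N·m counterclockwise.
Load: 28.7 × 10 = 287 N down at 1.98 m → arm 0.98 m, τ = 287 × 0.98 = 281.3 N·m clockwise.
Speaker: 3.48 × 10 = 34.8 N down at 3 m → arm 2 m, τ = 34.8 × 2 = 69.6 N·m clockwise.
Net moment of known loads = 437.5 N·m clockwise.
An unknown mass m at 0.475 m has arm 0.525 m; its moment is m·g·0.525 counterclockwise.
Στ = 0 ⇒ m × 10 × 0.525 = 437.5 ⇒ m = 437.5 / (10 × 0.525) = 83.3 kg.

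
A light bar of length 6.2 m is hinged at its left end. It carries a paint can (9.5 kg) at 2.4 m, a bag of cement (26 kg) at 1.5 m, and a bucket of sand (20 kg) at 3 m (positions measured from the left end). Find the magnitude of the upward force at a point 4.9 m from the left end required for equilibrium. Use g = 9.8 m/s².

Take moments about the left end.
Paint can: 9.5 × 9.8 = 93.1 N down at 2.4 m → arm 2.4 m, τ = 93.1 × 2.4 = 223.4 N·m clockwise.
Bag of cement: 26 × 9.8 = 254.8 N down at 1.5 m → arm 1.5 m, τ = 254.8 × 1.5 = 382.2 N·m clockwise.
Bucket of sand: 20 × 9.8 = 196 N down at 3 m → arm 3 m, τ = 196 × 3 = 588 N·m clockwise.
Net moment of the loads = 1194 N·m clockwise.
The upward force F acts at a point 4.9 m from the left end, arm 4.9 m, giving F × 4.9 counterclockwise.
Setting net torque to zero: F × 4.9 = 1194 → F = 1194 / 4.9 = 244 N.

F ≈ 244 N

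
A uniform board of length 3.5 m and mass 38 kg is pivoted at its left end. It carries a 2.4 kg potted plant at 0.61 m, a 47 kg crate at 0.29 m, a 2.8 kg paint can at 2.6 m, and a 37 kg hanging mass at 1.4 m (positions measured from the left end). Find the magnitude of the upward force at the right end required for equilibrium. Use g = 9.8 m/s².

Choose the left end as the axis so the unknown pivot reaction has zero arm there.
Beam weight: 38 × 9.8 = 372.4 N down at 1.75 m → arm 1.75 m, τ = 372.4 × 1.75 = 651.7 N·m clockwise.
Potted plant: 2.4 × 9.8 = 23.52 N down at 0.61 m → arm 0.61 m, τ = 23.52 × 0.61 = 14.35 N·m clockwise.
Crate: 47 × 9.8 = 460.6 N down at 0.29 m → arm 0.29 m, τ = 460.6 × 0.29 = 133.6 N·m clockwise.
Paint can: 2.8 × 9.8 = 27.44 N down at 2.6 m → arm 2.6 m, τ = 27.44 × 2.6 = 71.34 N·m clockwise.
Hanging mass: 37 × 9.8 = 362.6 N down at 1.4 m → arm 1.4 m, τ = 362.6 × 1.4 = 507.6 N·m clockwise.
Net moment of the loads = 1379 N·m clockwise.
The upward force F acts at the right end, arm 3.5 m, giving F × 3.5 counterclockwise.
For rotational equilibrium, F × 3.5 = 1379, so F = 1379 / 3.5 = 394 N.

F ≈ 394 N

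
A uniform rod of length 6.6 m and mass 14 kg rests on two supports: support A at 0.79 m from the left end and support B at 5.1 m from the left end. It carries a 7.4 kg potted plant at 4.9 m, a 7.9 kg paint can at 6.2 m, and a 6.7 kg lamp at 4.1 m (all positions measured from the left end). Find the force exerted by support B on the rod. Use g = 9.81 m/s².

Take moments about support A.
Beam weight: 14 × 9.81 = 137.3 N down at 3.3 m → arm 2.51 m, τ = 137.3 × 2.51 = 344.6 N·m clockwise.
Potted plant: 7.4 × 9.81 = 72.59 N down at 4.9 m → arm 4.11 m, τ = 72.59 × 4.11 = 298.3 N·m clockwise.
Paint can: 7.9 × 9.81 = 77.5 N down at 6.2 m → arm 5.41 m, τ = 77.5 × 5.41 = 419.3 N·m clockwise.
Lamp: 6.7 × 9.81 = 65.73 N down at 4.1 m → arm 3.31 m, τ = 65.73 × 3.31 = 217.6 N·m clockwise.
Net load moment about support A = 1280 N·m clockwise.
Reaction R at support B is upward at 5.1 m, arm 4.31 m → moment R × 4.31 counterclockwise.
Balancing moments: R × 4.31 = 1280, giving R = 297 N.

R_B ≈ 297 N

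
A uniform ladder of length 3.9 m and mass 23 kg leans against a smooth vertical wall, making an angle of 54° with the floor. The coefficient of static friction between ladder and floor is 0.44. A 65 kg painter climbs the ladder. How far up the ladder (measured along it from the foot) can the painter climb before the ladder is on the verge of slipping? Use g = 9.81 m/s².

d ≈ 2.51 m

Sum moments about the foot of the ladder (the floor normal and friction both act there and drop out).
Ladder weight 23×9.81 = 225.6 N acts at 1.95 m along the ladder; its horizontal arm is 1.95·cos54° = 1.146 m → τ = 258.5 N·m clockwise.
Painter weight 65×9.81 = 637.6 N at distance d → arm d·cos54° → τ = 637.6·d·0.5878 clockwise.
Wall normal N at the top has arm L sinθ = 3.155 m counterclockwise, so Στ = 0 gives N·3.155 = 258.5 + 374.8·d.
ΣFy = 0 ⇒ N_floor = 863.2 N, so the maximum friction is μ_s·N_floor = 0.44×863.2 = 379.8 N. ΣFx = 0 ⇒ N_wall = f, so at the slipping point N = 379.8 N.
Substituting: 379.8×3.155 = 258.5 + 374.8·d ⇒ d = (1198 − 258.5) / 374.8 = 2.51 m.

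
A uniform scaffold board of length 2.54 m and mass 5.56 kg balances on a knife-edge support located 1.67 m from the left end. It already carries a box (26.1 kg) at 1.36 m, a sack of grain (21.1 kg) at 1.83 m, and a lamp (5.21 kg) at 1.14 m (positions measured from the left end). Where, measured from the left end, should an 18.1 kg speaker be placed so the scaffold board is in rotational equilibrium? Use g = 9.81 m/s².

x ≈ 2.21 m from the left end

Take moments about the knife-edge support (at 1.67 m from the left end).
Beam weight: 5.56 × 9.81 = 54.54 N down at 1.27 m → arm 0.4 m, τ = 54.54 × 0.4 = 21.82 N·m counterclockwise.
Box: 26.1 × 9.81 = 256 N down at 1.36 m → arm 0.31 m, τ = 256 × 0.31 = 79.36 N·m counterclockwise.
Sack of grain: 21.1 × 9.81 = 207 N down at 1.83 m → arm 0.16 m, τ = 207 × 0.16 = 33.12 N·m clockwise.
Lamp: 5.21 × 9.81 = 51.11 N down at 1.14 m → arm 0.53 m, τ = 51.11 × 0.53 = 27.09 N·m counterclockwise.
Net moment of existing loads = 95.15 N·m counterclockwise.
The speaker weighs 18.1 × 9.81 = 177.6 N and must supply an equal clockwise moment, so its lever arm about the knife-edge support is 95.15 / 177.6 = 0.536 m.
That puts it at 1.67 + 0.536 = 2.21 m from the left end.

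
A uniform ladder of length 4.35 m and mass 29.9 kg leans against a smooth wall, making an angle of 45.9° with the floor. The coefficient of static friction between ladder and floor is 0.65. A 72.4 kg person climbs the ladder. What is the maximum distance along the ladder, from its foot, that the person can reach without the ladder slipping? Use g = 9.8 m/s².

Sum moments about the foot of the ladder (the floor normal and friction both act there and drop out).
Ladder weight 29.9×9.8 = 293 N acts at 2.175 m along the ladder; its horizontal arm is 2.175·cos45.9° = 1.514 m → τ = 443.6 N·m clockwise.
Person weight 72.4×9.8 = 709.5 N at distance d → arm d·cos45.9° → τ = 709.5·d·0.6959 clockwise.
Wall normal N at the top has arm L sinθ = 3.124 m counterclockwise, so Στ = 0 gives N·3.124 = 443.6 + 493.7·d.
ΣFy = 0 ⇒ N_floor = 1002 N, so the maximum friction is μ_s·N_floor = 0.65×1002 = 651.3 N. ΣFx = 0 ⇒ N_wall = f, so at the slipping point N = 651.3 N.
Substituting: 651.3×3.124 = 443.6 + 493.7·d ⇒ d = (2035 − 443.6) / 493.7 = 3.22 m.

d ≈ 3.22 m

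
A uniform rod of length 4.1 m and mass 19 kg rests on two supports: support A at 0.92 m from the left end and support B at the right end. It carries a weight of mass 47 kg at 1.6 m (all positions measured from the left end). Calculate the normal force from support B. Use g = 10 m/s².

R_B ≈ 168 N

Sum moments about support A (its reaction then has zero moment arm).
Beam weight: 19 × 10 = 190 N down at 2.05 m → arm 1.13 m, τ = 190 × 1.13 = 214.7 N·m clockwise.
Weight: 47 × 10 = 470 N down at 1.6 m → arm 0.68 m, τ = 470 × 0.68 = 319.6 N·m clockwise.
Net load moment about support A = 534.3 N·m clockwise.
Reaction R at support B is upward at 4.1 m, arm 3.18 m → moment R × 3.18 counterclockwise.
Balancing moments: R × 3.18 = 534.3, giving R = 168 N.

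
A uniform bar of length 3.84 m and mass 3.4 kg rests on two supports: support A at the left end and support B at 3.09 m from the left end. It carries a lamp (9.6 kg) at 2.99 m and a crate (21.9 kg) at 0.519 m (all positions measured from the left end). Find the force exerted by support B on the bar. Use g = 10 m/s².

Choose support A as the axis so its reaction then has zero moment arm.
Beam weight: 3.4 × 10 = 34 N down at 1.92 m → arm 1.92 m, τ = 34 × 1.92 = 65.28 N·m clockwise.
Lamp: 9.6 × 10 = 96 N down at 2.99 m → arm 2.99 m, τ = 96 × 2.99 = 287 N·m clockwise.
Crate: 21.9 × 10 = 219 N down at 0.519 m → arm 0.519 m, τ = 219 × 0.519 = 113.7 N·m clockwise.
Net load moment about support A = 466 N·m clockwise.
Reaction R at support B is upward at 3.09 m, arm 3.09 m → moment R × 3.09 counterclockwise.
Στ = 0 ⇒ R × 3.09 = 466 ⇒ R = 151 N.

R_B ≈ 151 N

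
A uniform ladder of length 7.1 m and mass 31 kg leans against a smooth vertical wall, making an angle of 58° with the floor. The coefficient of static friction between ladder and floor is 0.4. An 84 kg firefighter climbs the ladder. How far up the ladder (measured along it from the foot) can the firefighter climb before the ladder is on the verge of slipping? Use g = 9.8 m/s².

Take moments about the foot of the ladder.
Ladder weight 31×9.8 = 303.8 N acts at 3.55 m along the ladder; its horizontal arm is 3.55·cos58° = 1.881 m → τ = 571.4 N·m clockwise.
Firefighter weight 84×9.8 = 823.2 N at distance d → arm d·cos58° → τ = 823.2·d·0.5299 clockwise.
Wall normal N at the top has arm L sinθ = 6.021 m counterclockwise, so Στ = 0 gives N·6.021 = 571.4 + 436.2·d.
ΣFy = 0 ⇒ N_floor = 1127 N, so the maximum friction is μ_s·N_floor = 0.4×1127 = 450.8 N. ΣFx = 0 ⇒ N_wall = f, so at the slipping point N = 450.8 N.
Substituting: 450.8×6.021 = 571.4 + 436.2·d ⇒ d = (2714 − 571.4) / 436.2 = 4.91 m.

d ≈ 4.91 m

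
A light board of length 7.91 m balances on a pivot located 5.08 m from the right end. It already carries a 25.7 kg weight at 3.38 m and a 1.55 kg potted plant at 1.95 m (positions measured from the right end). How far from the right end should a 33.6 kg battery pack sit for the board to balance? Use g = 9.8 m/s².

Taking torques about the pivot (at 5.08 m from the right end):
Weight: 25.7 × 9.8 = 251.9 N down at 3.38 m → arm 1.7 m, τ = 251.9 × 1.7 = 428.2 N·m clockwise.
Potted plant: 1.55 × 9.8 = 15.19 N down at 1.95 m → arm 3.13 m, τ = 15.19 × 3.13 = 47.54 N·m clockwise.
Net moment of existing loads = 475.7 N·m clockwise.
The battery pack weighs 33.6 × 9.8 = 329.3 N and must supply an equal counterclockwise moment, so its lever arm about the pivot is 475.7 / 329.3 = 1.44 m.
That puts it at 5.08 + 1.44 = 6.52 m from the right end.

x ≈ 6.52 m from the right end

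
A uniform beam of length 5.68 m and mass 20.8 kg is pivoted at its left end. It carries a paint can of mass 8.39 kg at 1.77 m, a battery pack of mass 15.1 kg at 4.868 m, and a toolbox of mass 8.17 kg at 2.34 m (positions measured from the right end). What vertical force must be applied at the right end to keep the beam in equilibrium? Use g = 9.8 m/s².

F ≈ 227 N

Taking torques about the left end:
Beam weight: 20.8 × 9.8 = 203.8 N down at 2.84 m → arm 2.84 m, τ = 203.8 × 2.84 = 578.8 N·m clockwise.
Paint can: 8.39 × 9.8 = 82.22 N down at 1.77 m → arm 3.91 m, τ = 82.22 × 3.91 = 321.5 N·m clockwise.
Battery pack: 15.1 × 9.8 = 148 N down at 4.868 m → arm 0.812 m, τ = 148 × 0.812 = 120.2 N·m clockwise.
Toolbox: 8.17 × 9.8 = 80.07 N down at 2.34 m → arm 3.34 m, τ = 80.07 × 3.34 = 267.4 N·m clockwise.
Net moment of the loads = 1288 N·m clockwise.
The upward force F acts at the right end, arm 5.68 m, giving F × 5.68 counterclockwise.
Στ = 0 ⇒ F × 5.68 = 1288 ⇒ F = 1288 / 5.68 = 227 N.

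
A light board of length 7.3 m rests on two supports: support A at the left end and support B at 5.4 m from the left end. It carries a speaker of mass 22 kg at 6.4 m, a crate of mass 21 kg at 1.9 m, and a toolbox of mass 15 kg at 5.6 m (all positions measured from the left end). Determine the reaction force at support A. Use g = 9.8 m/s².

Taking torques about support B:
Speaker: 22 × 9.8 = 215.6 N down at 6.4 m → arm 1 m, τ = 215.6 × 1 = 215.6 N·m clockwise.
Crate: 21 × 9.8 = 205.8 N down at 1.9 m → arm 3.5 m, τ = 205.8 × 3.5 = 720.3 N·m counterclockwise.
Toolbox: 15 × 9.8 = 147 N down at 5.6 m → arm 0.2 m, τ = 147 × 0.2 = 29.4 N·m clockwise.
Net load moment about support B = 475.3 N·m counterclockwise.
Reaction R at support A is upward at 0 m, arm 5.4 m → moment R × 5.4 clockwise.
Setting net torque to zero: R × 5.4 = 475.3 → R = 88 N.

R_A ≈ 88 N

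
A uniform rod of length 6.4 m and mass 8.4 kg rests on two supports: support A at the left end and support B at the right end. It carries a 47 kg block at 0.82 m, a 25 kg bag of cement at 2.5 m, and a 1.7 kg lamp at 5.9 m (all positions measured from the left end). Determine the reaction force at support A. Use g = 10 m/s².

R_A ≈ 605 N

Take moments about support B.
Beam weight: 8.4 × 10 = 84 N down at 3.2 m → arm 3.2 m, τ = 84 × 3.2 = 268.8 N·m counterclockwise.
Block: 47 × 10 = 470 N down at 0.82 m → arm 5.58 m, τ = 470 × 5.58 = 2623 N·m counterclockwise.
Bag of cement: 25 × 10 = 250 N down at 2.5 m → arm 3.9 m, τ = 250 × 3.9 = 975 N·m counterclockwise.
Lamp: 1.7 × 10 = 17 N down at 5.9 m → arm 0.5 m, τ = 17 × 0.5 = 8.5 N·m counterclockwise.
Net load moment about support B = 3875 N·m counterclockwise.
Reaction R at support A is upward at 0 m, arm 6.4 m → moment R × 6.4 clockwise.
Στ = 0 ⇒ R × 6.4 = 3875 ⇒ R = 605 N.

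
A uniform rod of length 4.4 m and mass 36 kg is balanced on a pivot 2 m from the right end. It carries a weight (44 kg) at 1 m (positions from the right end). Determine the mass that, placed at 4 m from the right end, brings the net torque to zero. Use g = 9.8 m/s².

Sum moments about the pivot (at 2 m from the right end) (the support reaction has zero arm there).
Beam weight: 36 × 9.8 = 352.8 N down at 2.2 m → arm 0.2 m, τ = 352.8 × 0.2 = 70.56 N·m counterclockwise.
Weight: 44 × 9.8 = 431.2 N down at 1 m → arm 1 m, τ = 431.2 × 1 = 431.2 N·m clockwise.
Net moment of known loads = 360.6 N·m clockwise.
An unknown mass m at 4 m has arm 2 m; its moment is m·g·2 counterclockwise.
Setting net torque to zero: m × 9.8 × 2 = 360.6 → m = 360.6 / (9.8 × 2) = 18.4 kg.

m ≈ 18.4 kg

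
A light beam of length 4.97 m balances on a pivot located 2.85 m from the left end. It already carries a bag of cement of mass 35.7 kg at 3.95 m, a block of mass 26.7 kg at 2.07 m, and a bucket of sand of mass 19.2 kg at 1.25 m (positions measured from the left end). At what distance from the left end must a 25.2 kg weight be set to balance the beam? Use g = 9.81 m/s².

x ≈ 3.34 m from the left end

About the pivot (at 2.85 m from the left end):
Bag of cement: 35.7 × 9.81 = 350.2 N down at 3.95 m → arm 1.1 m, τ = 350.2 × 1.1 = 385.2 N·m clockwise.
Block: 26.7 × 9.81 = 261.9 N down at 2.07 m → arm 0.78 m, τ = 261.9 × 0.78 = 204.3 N·m counterclockwise.
Bucket of sand: 19.2 × 9.81 = 188.4 N down at 1.25 m → arm 1.6 m, τ = 188.4 × 1.6 = 301.4 N·m counterclockwise.
Net moment of existing loads = 120.5 N·m counterclockwise.
The weight weighs 25.2 × 9.81 = 247.2 N and must supply an equal clockwise moment, so its lever arm about the pivot is 120.5 / 247.2 = 0.487 m.
That puts it at 2.85 + 0.487 = 3.34 m from the left end.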